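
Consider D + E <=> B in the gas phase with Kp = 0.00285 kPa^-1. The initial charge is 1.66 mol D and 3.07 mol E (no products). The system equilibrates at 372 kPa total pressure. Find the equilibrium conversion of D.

Let X = conversion of D (basis 1.66 mol D); extent of reaction ξ = 1.66X.
Mole table: n_D = 1.66 − 1.66X; n_E = 3.07 − 1.66X; n_B = 1.66X.
Summing: n_T = 4.73 − 1.66X.
Mole fractions y_i = n_i/n_T; Kp = p_B / (p_D p_E) with p_i = y_i·P.
Equating to 0.00285 kPa^-1 and solving on 0 < X < 1: X = 0.386.

X = 0.386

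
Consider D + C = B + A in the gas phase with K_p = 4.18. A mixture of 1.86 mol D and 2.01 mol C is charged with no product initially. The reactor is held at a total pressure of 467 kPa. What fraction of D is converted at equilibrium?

Let X = conversion of D (basis 1.86 mol D); extent of reaction ξ = 1.86X.
Mole table: n_D = 1.86 − 1.86X; n_C = 2.01 − 1.86X; n_B = 1.86X; n_A = 1.86X.
n_T stays at 3.87 (no change in mole number).
With p_i = (n_i/n_T)P, K_p = p_B p_A / (p_D p_C).
Equating to 4.18 and solving on 0 < X < 1: X = 0.697.

X = 0.697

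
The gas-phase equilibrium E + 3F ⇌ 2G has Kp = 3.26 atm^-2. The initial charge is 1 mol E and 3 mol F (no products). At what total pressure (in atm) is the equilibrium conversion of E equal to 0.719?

Take 1 mol E as basis and let X be its fractional conversion, so ξ = X.
Moles: n_E = 1 − X; n_F = 3 − 3X; n_G = 2X.
n_T = Σnᵢ = 4 − 2X.
Kp = p_G^2 / (p_E p_F^3) with p_i = (n_i/n_T)·P.
At X = 0.719: the mole-fraction product g(X) = Π y_i^ν_i = 80.63. Since Kp = g(X)·P^{-2}, P = (g/Kp)^(1/2) = (80.63/3.26)^(1/2) = 4.97 atm.

P = 4.97 atm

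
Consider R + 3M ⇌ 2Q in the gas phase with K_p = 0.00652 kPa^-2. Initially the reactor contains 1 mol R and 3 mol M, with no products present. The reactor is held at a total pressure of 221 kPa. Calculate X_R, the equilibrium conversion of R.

X = 0.797

Take 1 mol R as basis and let X be its fractional conversion, so ξ = X.
Moles: n_R = 1 − X; n_M = 3 − 3X; n_Q = 2X.
n_T = Σnᵢ = 4 − 2X.
Mole fractions y_i = n_i/n_T; K_p = p_Q^2 / (p_R p_M^3) with p_i = y_i·P.
This yields a degree-4 equation in X; solving on (0,1), X = 0.797.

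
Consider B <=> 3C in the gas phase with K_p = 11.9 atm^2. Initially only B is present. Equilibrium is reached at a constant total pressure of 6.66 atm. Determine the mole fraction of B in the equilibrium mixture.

y_B = 0.491

Let X = conversion of B (basis 1 mol B); extent of reaction ξ = X.
Mole table: n_B = 1 − X; n_C = 3X.
Summing: n_T = 1 + 2X.
Mole fractions y_i = n_i/n_T; K_p = p_C^3 / (p_B) with p_i = y_i·P.
Substituting and setting equal to 11.9 atm^2 gives a polynomial in X; the root in (0,1) is X = 0.257.
Then n_B = 0.743, n_T = 1.51, so y_B = 0.491.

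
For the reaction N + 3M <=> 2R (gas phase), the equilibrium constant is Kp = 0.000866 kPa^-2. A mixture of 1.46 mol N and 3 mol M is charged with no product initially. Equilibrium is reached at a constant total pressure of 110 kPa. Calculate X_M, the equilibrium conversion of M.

X = 0.602

Let X = conversion of M (basis 3 mol M); extent of reaction ξ = X.
Mole table: n_N = 1.46 − X; n_M = 3 − 3X; n_R = 2X.
Summing: n_T = 4.46 − 2X.
With p_i = (n_i/n_T)P, Kp = p_R^2 / (p_N p_M^3).
Setting this equal to 0.000866 kPa^-2 and taking the physical root (0 < X < 1) gives X = 0.602.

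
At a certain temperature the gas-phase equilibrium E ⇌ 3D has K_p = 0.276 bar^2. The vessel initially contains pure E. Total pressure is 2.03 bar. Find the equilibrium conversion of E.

Let X = conversion of E (basis 1 mol E); extent of reaction ξ = X.
Species balance: n_E = 1 − X; n_D = 3X.
Summing: n_T = 1 + 2X.
With p_i = (n_i/n_T)P, K_p = p_D^3 / (p_E).
This yields a degree-3 equation in X; solving on (0,1), X = 0.153.

X = 0.153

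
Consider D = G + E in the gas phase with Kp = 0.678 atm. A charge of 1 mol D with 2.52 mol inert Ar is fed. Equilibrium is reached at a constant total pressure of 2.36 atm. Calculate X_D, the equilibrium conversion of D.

X = 0.649

Let X = conversion of D (basis 1 mol D); extent of reaction ξ = X.
Species balance: n_D = 1 − X; n_G = X; n_E = X; n_I = 2.52 (inert).
Total moles n_T = 3.52 + X.
With p_i = (n_i/n_T)P, Kp = p_G p_E / (p_D).
Equating to 0.678 atm and solving on 0 < X < 1: X = 0.649.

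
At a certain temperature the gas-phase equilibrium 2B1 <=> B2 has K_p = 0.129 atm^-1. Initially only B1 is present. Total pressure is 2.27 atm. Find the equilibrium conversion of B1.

X = 0.321

Take 1 mol B1 as basis and let X be its fractional conversion, so ξ = 0.5X.
At extent ξ: n_B1 = 1 − X; n_B2 = 0.5X.
n_T = Σnᵢ = 1 − 0.5X.
Mole fractions y_i = n_i/n_T; K_p = p_B2 / (p_B1^2) with p_i = y_i·P.
Equating to 0.129 atm^-1 and solving on 0 < X < 1: X = 0.321.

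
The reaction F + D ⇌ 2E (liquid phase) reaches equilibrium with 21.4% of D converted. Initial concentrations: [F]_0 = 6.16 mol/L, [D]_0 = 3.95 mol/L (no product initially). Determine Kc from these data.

Let X = conversion of D.
Concentrations: [F] = 6.16 − 3.95X; [D] = 3.95 − 3.95X; [E] = 7.9X.
At X = 0.214: [F] = 5.31, [D] = 3.1, [E] = 1.69.
Kc = [E]^2 / ([F] [D]) = 0.173.

Kc = 0.173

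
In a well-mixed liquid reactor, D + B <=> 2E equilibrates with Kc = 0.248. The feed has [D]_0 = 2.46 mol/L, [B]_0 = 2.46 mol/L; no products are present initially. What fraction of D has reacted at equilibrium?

X = 0.199

Let X = conversion of D; extent ξ = 2.46·X mol/L.
Concentrations: [D] = 2.46 − 2.46X; [B] = 2.46 − 2.46X; [E] = 4.92X.
Kc = [E]^2 / ([D] [B]).
This equals 0.248 at X = 0.199 (the root in 0 < X < 1).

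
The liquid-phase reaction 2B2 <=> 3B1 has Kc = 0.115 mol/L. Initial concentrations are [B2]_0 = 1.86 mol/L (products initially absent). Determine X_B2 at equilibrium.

X = 0.223

Let X = conversion of B2; extent ξ = 1.86X/2 mol/L.
Concentrations: [B2] = 1.86 − 1.86X; [B1] = 2.79X.
Kc = [B1]^3 / ([B2]^2).
This equals 0.115 at X = 0.223 (the root in 0 < X < 1).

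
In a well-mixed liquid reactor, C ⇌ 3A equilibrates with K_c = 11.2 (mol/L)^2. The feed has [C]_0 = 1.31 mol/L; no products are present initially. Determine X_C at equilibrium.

X = 0.496

Let X = conversion of C; extent ξ = 1.31·X mol/L.
Concentrations: [C] = 1.31 − 1.31X; [A] = 3.93X.
K_c = [A]^3 / ([C]).
This equals 11.2 at X = 0.496 (the root in 0 < X < 1).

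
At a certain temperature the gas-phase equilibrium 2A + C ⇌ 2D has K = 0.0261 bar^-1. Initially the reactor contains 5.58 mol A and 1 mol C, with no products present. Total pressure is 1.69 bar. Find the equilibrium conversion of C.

X = 0.194

Basis: 1 mol C initially; let X = conversion of C. Extent ξ = X.
Species balance: n_A = 5.58 − 2X; n_C = 1 − X; n_D = 2X.
Summing: n_T = 6.58 − X.
y_i = n_i/n_T, p_i = y_i·P. K = p_D^2 / (p_A^2 p_C).
Setting this equal to 0.0261 bar^-1 and taking the physical root (0 < X < 1) gives X = 0.194.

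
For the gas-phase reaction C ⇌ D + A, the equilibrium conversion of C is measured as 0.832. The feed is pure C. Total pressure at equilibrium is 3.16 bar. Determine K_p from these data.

K_p = 7.11 bar

Take 1 mol C as basis and let X be its fractional conversion, so ξ = X.
Species balance: n_C = 1 − X; n_D = X; n_A = X.
Total moles n_T = 1 + X.
At X = 0.832: n_C = 0.168, n_D = 0.832, n_A = 0.832, n_T = 1.83.
p_i = (n_i/n_T)·P. K_p = p_D p_A / (p_C) = 7.11 bar.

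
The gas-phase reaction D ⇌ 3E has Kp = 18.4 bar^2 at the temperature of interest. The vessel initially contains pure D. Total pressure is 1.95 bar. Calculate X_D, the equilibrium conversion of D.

Basis: 1 mol D initially; let X = conversion of D. Extent ξ = X.
Species balance: n_D = 1 − X; n_E = 3X.
Summing: n_T = 1 + 2X.
y_i = n_i/n_T, p_i = y_i·P. Kp = p_E^3 / (p_D).
Substituting and setting equal to 18.4 bar^2 gives a polynomial in X; the root in (0,1) is X = 0.683.

X = 0.683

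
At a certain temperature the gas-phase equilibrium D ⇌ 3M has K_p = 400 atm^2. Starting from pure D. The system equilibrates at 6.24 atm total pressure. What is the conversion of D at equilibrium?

X = 0.801

Let X = conversion of D (basis 1 mol D); extent of reaction ξ = X.
Moles: n_D = 1 − X; n_M = 3X.
n_T = Σnᵢ = 1 + 2X.
With p_i = (n_i/n_T)P, K_p = p_M^3 / (p_D).
Substituting and setting equal to 400 atm^2 gives a polynomial in X; the root in (0,1) is X = 0.801.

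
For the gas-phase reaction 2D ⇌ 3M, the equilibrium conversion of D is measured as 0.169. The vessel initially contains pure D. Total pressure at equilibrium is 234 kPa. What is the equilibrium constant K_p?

Let X = conversion of D (basis 1 mol D); extent of reaction ξ = 0.5X.
At extent ξ: n_D = 1 − X; n_M = 1.5X.
n_T = Σnᵢ = 1 + 0.5X.
At X = 0.169: n_D = 0.831, n_M = 0.254, n_T = 1.08.
p_i = (n_i/n_T)·P. K_p = p_M^3 / (p_D^2) = 5.09 kPa.

K_p = 5.09 kPa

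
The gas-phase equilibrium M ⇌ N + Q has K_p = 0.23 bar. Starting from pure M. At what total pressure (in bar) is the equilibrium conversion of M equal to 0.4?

P = 1.21 bar

Take 1 mol M as basis and let X be its fractional conversion, so ξ = X.
At extent ξ: n_M = 1 − X; n_N = X; n_Q = X.
Total moles n_T = 1 + X.
K_p = p_N p_Q / (p_M) with p_i = (n_i/n_T)·P.
At X = 0.4: the mole-fraction product g(X) = Π y_i^ν_i = 0.1905. Since K_p = g(X)·P^{1}, P = (K_p/g)^(1/1) = (0.23/0.1905)^(1/1) = 1.21 bar.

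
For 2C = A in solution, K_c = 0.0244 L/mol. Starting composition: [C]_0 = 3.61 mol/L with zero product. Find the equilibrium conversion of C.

X = 0.133

Let X = conversion of C; extent ξ = 3.61X/2 mol/L.
Concentrations: [C] = 3.61 − 3.61X; [A] = 1.8X.
K_c = [A] / ([C]^2).
This equals 0.0244 at X = 0.133 (the root in 0 < X < 1).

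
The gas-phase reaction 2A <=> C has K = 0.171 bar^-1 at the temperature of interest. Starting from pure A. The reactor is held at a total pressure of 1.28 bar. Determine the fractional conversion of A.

X = 0.270

Basis: 1 mol A initially; let X = conversion of A. Extent ξ = 0.5X.
Mole table: n_A = 1 − X; n_C = 0.5X.
Total moles n_T = 1 − 0.5X.
With p_i = (n_i/n_T)P, K = p_C / (p_A^2).
Setting this equal to 0.171 bar^-1 and taking the physical root (0 < X < 1) gives X = 0.270.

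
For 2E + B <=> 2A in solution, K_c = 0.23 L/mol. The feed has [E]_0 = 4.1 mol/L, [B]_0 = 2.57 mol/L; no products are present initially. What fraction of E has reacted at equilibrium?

X = 0.390

Let X = conversion of E; extent ξ = 4.1X/2 mol/L.
Concentrations: [E] = 4.1 − 4.1X; [B] = 2.57 − 2.05X; [A] = 4.1X.
K_c = [A]^2 / ([E]^2 [B]).
Solving K_c = 0.23 for X ∈ (0,1): X = 0.390.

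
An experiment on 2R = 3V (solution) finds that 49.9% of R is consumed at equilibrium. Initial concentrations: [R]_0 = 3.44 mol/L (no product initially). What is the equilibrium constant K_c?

Let X = conversion of R.
Concentrations: [R] = 3.44 − 3.44X; [V] = 5.16X.
At X = 0.499: [R] = 1.72, [V] = 2.57.
K_c = [V]^3 / ([R]^2) = 5.75 mol/L.

K_c = 5.75 mol/L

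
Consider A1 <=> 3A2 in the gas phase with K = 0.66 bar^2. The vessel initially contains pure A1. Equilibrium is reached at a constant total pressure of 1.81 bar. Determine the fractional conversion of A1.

X = 0.231

Take 1 mol A1 as basis and let X be its fractional conversion, so ξ = X.
Moles: n_A1 = 1 − X; n_A2 = 3X.
Total moles n_T = 1 + 2X.
y_i = n_i/n_T, p_i = y_i·P. K = p_A2^3 / (p_A1).
Equating to 0.66 bar^2 and solving on 0 < X < 1: X = 0.231.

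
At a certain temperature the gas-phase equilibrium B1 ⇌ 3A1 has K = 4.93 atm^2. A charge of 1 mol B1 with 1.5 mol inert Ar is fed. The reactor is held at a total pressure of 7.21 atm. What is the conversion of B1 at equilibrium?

X = 0.287

Take 1 mol B1 as basis and let X be its fractional conversion, so ξ = X.
Species balance: n_B1 = 1 − X; n_A1 = 3X; n_I = 1.5 (inert).
Summing: n_T = 2.5 + 2X.
With p_i = (n_i/n_T)P, K = p_A1^3 / (p_B1).
This yields a degree-3 equation in X; solving on (0,1), X = 0.287.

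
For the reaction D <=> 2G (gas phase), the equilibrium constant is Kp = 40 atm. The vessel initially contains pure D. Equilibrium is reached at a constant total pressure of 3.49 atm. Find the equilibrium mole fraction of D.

Take 1 mol D as basis and let X be its fractional conversion, so ξ = X.
At extent ξ: n_D = 1 − X; n_G = 2X.
Total moles n_T = 1 + X.
Mole fractions y_i = n_i/n_T; Kp = p_G^2 / (p_D) with p_i = y_i·P.
Substituting and setting equal to 40 atm gives a polynomial in X; the root in (0,1) is X = 0.861.
Then n_D = 0.139, n_T = 1.86, so y_D = 0.075.

y_D = 0.075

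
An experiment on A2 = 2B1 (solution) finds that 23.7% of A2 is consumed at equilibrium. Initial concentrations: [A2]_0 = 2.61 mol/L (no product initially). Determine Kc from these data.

Let X = conversion of A2.
Concentrations: [A2] = 2.61 − 2.61X; [B1] = 5.22X.
At X = 0.237: [A2] = 1.99, [B1] = 1.24.
Kc = [B1]^2 / ([A2]) = 0.769 mol/L.

Kc = 0.769 mol/L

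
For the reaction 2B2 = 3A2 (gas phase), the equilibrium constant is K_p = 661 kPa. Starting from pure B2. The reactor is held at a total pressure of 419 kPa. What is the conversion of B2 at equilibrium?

Let X = conversion of B2 (basis 1 mol B2); extent of reaction ξ = 0.5X.
Species balance: n_B2 = 1 − X; n_A2 = 1.5X.
Summing: n_T = 1 + 0.5X.
With p_i = (n_i/n_T)P, K_p = p_A2^3 / (p_B2^2).
Substituting and setting equal to 661 kPa gives a polynomial in X; the root in (0,1) is X = 0.516.

X = 0.516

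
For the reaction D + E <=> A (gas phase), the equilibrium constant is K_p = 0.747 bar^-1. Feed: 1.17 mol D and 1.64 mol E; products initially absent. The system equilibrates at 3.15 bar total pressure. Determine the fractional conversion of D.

Basis: 1.17 mol D initially; let X = conversion of D. Extent ξ = 1.17X.
Mole table: n_D = 1.17 − 1.17X; n_E = 1.64 − 1.17X; n_A = 1.17X.
Summing: n_T = 2.81 − 1.17X.
Mole fractions y_i = n_i/n_T; K_p = p_A / (p_D p_E) with p_i = y_i·P.
This yields a degree-2 equation in X; solving on (0,1), X = 0.524.

X = 0.524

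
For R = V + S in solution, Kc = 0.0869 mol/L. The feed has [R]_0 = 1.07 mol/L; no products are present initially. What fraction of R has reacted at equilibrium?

Let X = conversion of R; extent ξ = 1.07·X mol/L.
Concentrations: [R] = 1.07 − 1.07X; [V] = 1.07X; [S] = 1.07X.
Kc = [V] [S] / ([R]).
Equating to 0.0869 mol/L: the physical root is X = 0.247.

X = 0.247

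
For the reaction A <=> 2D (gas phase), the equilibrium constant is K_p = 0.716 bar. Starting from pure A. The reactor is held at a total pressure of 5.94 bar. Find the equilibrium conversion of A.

X = 0.171

Basis: 1 mol A initially; let X = conversion of A. Extent ξ = X.
At extent ξ: n_A = 1 − X; n_D = 2X.
n_T = Σnᵢ = 1 + X.
y_i = n_i/n_T, p_i = y_i·P. K_p = p_D^2 / (p_A).
Substituting and setting equal to 0.716 bar gives a polynomial in X; the root in (0,1) is X = 0.171.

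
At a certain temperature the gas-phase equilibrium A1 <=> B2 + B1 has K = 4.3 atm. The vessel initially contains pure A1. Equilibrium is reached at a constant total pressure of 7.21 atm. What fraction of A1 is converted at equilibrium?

X = 0.611

Let X = conversion of A1 (basis 1 mol A1); extent of reaction ξ = X.
Mole table: n_A1 = 1 − X; n_B2 = X; n_B1 = X.
Total moles n_T = 1 + X.
Mole fractions y_i = n_i/n_T; K = p_B2 p_B1 / (p_A1) with p_i = y_i·P.
Equating to 4.3 atm and solving on 0 < X < 1: X = 0.611.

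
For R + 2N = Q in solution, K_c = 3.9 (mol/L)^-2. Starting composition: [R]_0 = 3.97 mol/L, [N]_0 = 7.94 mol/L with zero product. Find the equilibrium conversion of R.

Let X = conversion of R; extent ξ = 3.97·X mol/L.
Concentrations: [R] = 3.97 − 3.97X; [N] = 7.94 − 7.94X; [Q] = 3.97X.
K_c = [Q] / ([R] [N]^2).
Setting equal to 3.9 and solving for X on (0,1) gives X = 0.849.

X = 0.849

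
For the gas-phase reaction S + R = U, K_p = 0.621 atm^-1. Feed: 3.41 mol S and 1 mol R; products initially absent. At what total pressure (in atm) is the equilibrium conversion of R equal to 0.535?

P = 2.5 atm

Basis: 1 mol R initially; let X = conversion of R. Extent ξ = X.
Species balance: n_S = 3.41 − X; n_R = 1 − X; n_U = X.
Summing: n_T = 4.41 − X.
K_p = p_U / (p_S p_R) with p_i = (n_i/n_T)·P.
At X = 0.535: the mole-fraction product g(X) = Π y_i^ν_i = 1.551. Since K_p = g(X)·P^{-1}, P = (g/K_p)^(1/1) = (1.551/0.621)^(1/1) = 2.5 atm.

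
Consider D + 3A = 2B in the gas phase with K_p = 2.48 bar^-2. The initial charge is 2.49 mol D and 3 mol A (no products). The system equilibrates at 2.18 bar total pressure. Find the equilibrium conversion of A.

Basis: 3 mol A initially; let X = conversion of A. Extent ξ = X.
Moles: n_D = 2.49 − X; n_A = 3 − 3X; n_B = 2X.
Total moles n_T = 5.49 − 2X.
Mole fractions y_i = n_i/n_T; K_p = p_B^2 / (p_D p_A^3) with p_i = y_i·P.
Equating to 2.48 bar^-2 and solving on 0 < X < 1: X = 0.635.

X = 0.635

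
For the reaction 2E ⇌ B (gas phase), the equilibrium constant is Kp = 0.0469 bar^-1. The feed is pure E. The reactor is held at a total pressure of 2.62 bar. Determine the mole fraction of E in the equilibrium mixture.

Let X = conversion of E (basis 1 mol E); extent of reaction ξ = 0.5X.
Mole table: n_E = 1 − X; n_B = 0.5X.
n_T = Σnᵢ = 1 − 0.5X.
With p_i = (n_i/n_T)P, Kp = p_B / (p_E^2).
This yields a degree-2 equation in X; solving on (0,1), X = 0.181.
Then n_E = 0.819, n_T = 0.909, so y_E = 0.900.

y_E = 0.900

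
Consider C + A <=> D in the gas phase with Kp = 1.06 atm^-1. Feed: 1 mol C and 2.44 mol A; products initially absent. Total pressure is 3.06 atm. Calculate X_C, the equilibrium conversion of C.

Let X = conversion of C (basis 1 mol C); extent of reaction ξ = X.
At extent ξ: n_C = 1 − X; n_A = 2.44 − X; n_D = X.
n_T = Σnᵢ = 3.44 − X.
With p_i = (n_i/n_T)P, Kp = p_D / (p_C p_A).
Equating to 1.06 atm^-1 and solving on 0 < X < 1: X = 0.674.

X = 0.674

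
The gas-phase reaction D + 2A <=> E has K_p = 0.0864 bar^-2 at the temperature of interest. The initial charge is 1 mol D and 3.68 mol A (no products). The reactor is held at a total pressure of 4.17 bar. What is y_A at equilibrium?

Take 1 mol D as basis and let X be its fractional conversion, so ξ = X.
Moles: n_D = 1 − X; n_A = 3.68 − 2X; n_E = X.
n_T = Σnᵢ = 4.68 − 2X.
With p_i = (n_i/n_T)P, K_p = p_E / (p_D p_A^2).
This yields a degree-3 equation in X; solving on (0,1), X = 0.448.
Then n_A = 2.78, n_T = 3.78, so y_A = 0.736.

y_A = 0.736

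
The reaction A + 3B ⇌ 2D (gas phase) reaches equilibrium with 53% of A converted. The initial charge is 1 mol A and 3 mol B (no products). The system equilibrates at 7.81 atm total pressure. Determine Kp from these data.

Let X = conversion of A (basis 1 mol A); extent of reaction ξ = X.
At extent ξ: n_A = 1 − X; n_B = 3 − 3X; n_D = 2X.
Total moles n_T = 4 − 2X.
At X = 0.53: n_A = 0.47, n_B = 1.41, n_D = 1.06, n_T = 2.94.
p_i = (n_i/n_T)·P. Kp = p_D^2 / (p_A p_B^3) = 0.121 atm^-2.

Kp = 0.121 atm^-2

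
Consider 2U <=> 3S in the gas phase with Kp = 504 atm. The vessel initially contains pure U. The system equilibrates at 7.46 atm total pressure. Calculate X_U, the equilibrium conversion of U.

X = 0.853

Basis: 1 mol U initially; let X = conversion of U. Extent ξ = 0.5X.
At extent ξ: n_U = 1 − X; n_S = 1.5X.
Total moles n_T = 1 + 0.5X.
y_i = n_i/n_T, p_i = y_i·P. Kp = p_S^3 / (p_U^2).
Equating to 504 atm and solving on 0 < X < 1: X = 0.853.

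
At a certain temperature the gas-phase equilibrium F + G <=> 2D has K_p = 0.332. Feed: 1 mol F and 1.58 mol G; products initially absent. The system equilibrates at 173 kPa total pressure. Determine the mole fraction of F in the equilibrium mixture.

y_F = 0.279

Basis: 1 mol F initially; let X = conversion of F. Extent ξ = X.
Mole table: n_F = 1 − X; n_G = 1.58 − X; n_D = 2X.
Since Δν = 0, n_T = 2.58 throughout.
Mole fractions y_i = n_i/n_T; K_p = p_D^2 / (p_F p_G) with p_i = y_i·P.
Substituting and setting equal to 0.332 gives a polynomial in X; the root in (0,1) is X = 0.279.
Then n_F = 0.721, n_T = 2.58, so y_F = 0.279.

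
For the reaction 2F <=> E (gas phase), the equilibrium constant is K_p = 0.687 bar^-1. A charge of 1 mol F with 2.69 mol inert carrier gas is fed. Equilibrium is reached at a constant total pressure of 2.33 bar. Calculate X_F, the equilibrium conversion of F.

Let X = conversion of F (basis 1 mol F); extent of reaction ξ = 0.5X.
Moles: n_F = 1 − X; n_E = 0.5X; n_I = 2.69 (inert).
Total moles n_T = 3.69 − 0.5X.
With p_i = (n_i/n_T)P, K_p = p_E / (p_F^2).
Setting this equal to 0.687 bar^-1 and taking the physical root (0 < X < 1) gives X = 0.366.

X = 0.366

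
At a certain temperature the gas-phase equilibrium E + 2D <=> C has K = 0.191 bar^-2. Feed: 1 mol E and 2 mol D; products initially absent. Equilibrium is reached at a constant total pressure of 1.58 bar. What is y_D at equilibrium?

y_D = 0.627

Basis: 1 mol E initially; let X = conversion of E. Extent ξ = X.
At extent ξ: n_E = 1 − X; n_D = 2 − 2X; n_C = X.
Summing: n_T = 3 − 2X.
With p_i = (n_i/n_T)P, K = p_C / (p_E p_D^2).
This yields a degree-3 equation in X; solving on (0,1), X = 0.158.
Then n_D = 1.68, n_T = 2.68, so y_D = 0.627.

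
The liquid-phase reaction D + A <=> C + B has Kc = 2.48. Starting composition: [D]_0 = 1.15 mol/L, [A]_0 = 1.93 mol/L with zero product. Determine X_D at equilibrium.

Let X = conversion of D; extent ξ = 1.15·X mol/L.
Concentrations: [D] = 1.15 − 1.15X; [A] = 1.93 − 1.15X; [C] = 1.15X; [B] = 1.15X.
Kc = [C] [B] / ([D] [A]).
Setting equal to 2.48 and solving for X on (0,1) gives X = 0.753.

X = 0.753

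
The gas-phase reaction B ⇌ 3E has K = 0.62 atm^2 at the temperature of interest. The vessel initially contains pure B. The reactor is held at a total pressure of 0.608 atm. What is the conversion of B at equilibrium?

X = 0.499

Let X = conversion of B (basis 1 mol B); extent of reaction ξ = X.
Moles: n_B = 1 − X; n_E = 3X.
Total moles n_T = 1 + 2X.
y_i = n_i/n_T, p_i = y_i·P. K = p_E^3 / (p_B).
Setting this equal to 0.62 atm^2 and taking the physical root (0 < X < 1) gives X = 0.499.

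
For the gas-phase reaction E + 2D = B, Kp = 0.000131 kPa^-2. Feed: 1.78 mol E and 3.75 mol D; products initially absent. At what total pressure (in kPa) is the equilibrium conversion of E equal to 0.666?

Basis: 1.78 mol E initially; let X = conversion of E. Extent ξ = 1.78X.
Species balance: n_E = 1.78 − 1.78X; n_D = 3.75 − 3.56X; n_B = 1.78X.
Summing: n_T = 5.53 − 3.56X.
Kp = p_B / (p_E p_D^2) with p_i = (n_i/n_T)·P.
At X = 0.666: the mole-fraction product g(X) = Π y_i^ν_i = 10.46. Since Kp = g(X)·P^{-2}, P = (g/Kp)^(1/2) = (10.46/0.000131)^(1/2) = 283 kPa.

P = 283 kPa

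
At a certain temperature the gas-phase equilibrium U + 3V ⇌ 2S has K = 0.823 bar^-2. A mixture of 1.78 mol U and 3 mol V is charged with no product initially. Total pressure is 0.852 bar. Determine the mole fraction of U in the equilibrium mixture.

y_U = 0.352

Basis: 3 mol V initially; let X = conversion of V. Extent ξ = X.
Moles: n_U = 1.78 − X; n_V = 3 − 3X; n_S = 2X.
n_T = Σnᵢ = 4.78 − 2X.
With p_i = (n_i/n_T)P, K = p_S^2 / (p_U p_V^3).
Substituting and setting equal to 0.823 bar^-2 gives a polynomial in X; the root in (0,1) is X = 0.325.
Then n_U = 1.45, n_T = 4.13, so y_U = 0.352.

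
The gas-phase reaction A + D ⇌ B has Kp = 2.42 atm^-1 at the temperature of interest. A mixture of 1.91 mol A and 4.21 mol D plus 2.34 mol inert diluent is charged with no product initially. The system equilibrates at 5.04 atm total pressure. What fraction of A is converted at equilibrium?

Basis: 1.91 mol A initially; let X = conversion of A. Extent ξ = 1.91X.
Moles: n_A = 1.91 − 1.91X; n_D = 4.21 − 1.91X; n_B = 1.91X; n_I = 2.34 (inert).
Summing: n_T = 8.46 − 1.91X.
With p_i = (n_i/n_T)P, Kp = p_B / (p_A p_D).
Setting this equal to 2.42 atm^-1 and taking the physical root (0 < X < 1) gives X = 0.824.

X = 0.824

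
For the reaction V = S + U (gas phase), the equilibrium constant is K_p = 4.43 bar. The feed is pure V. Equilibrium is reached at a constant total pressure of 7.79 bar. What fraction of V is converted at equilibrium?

Let X = conversion of V (basis 1 mol V); extent of reaction ξ = X.
Mole table: n_V = 1 − X; n_S = X; n_U = X.
Summing: n_T = 1 + X.
Mole fractions y_i = n_i/n_T; K_p = p_S p_U / (p_V) with p_i = y_i·P.
Substituting and setting equal to 4.43 bar gives a polynomial in X; the root in (0,1) is X = 0.602.

X = 0.602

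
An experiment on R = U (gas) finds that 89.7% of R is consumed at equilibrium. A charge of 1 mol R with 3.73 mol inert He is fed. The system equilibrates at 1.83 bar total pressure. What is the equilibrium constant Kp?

Kp = 8.71

Basis: 1 mol R initially; let X = conversion of R. Extent ξ = X.
At extent ξ: n_R = 1 − X; n_U = X; n_I = 3.73 (inert).
Since Δν = 0, n_T = 4.73 throughout.
At X = 0.897: n_R = 0.103, n_U = 0.897, n_T = 4.73.
p_i = (n_i/n_T)·P. Kp = p_U / (p_R) = 8.71.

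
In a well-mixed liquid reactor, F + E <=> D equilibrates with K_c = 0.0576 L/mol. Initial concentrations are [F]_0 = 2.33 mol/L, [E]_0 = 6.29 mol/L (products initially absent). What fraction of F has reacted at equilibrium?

Let X = conversion of F; extent ξ = 2.33·X mol/L.
Concentrations: [F] = 2.33 − 2.33X; [E] = 6.29 − 2.33X; [D] = 2.33X.
K_c = [D] / ([F] [E]).
Solving K_c = 0.0576 for X ∈ (0,1): X = 0.248.

X = 0.248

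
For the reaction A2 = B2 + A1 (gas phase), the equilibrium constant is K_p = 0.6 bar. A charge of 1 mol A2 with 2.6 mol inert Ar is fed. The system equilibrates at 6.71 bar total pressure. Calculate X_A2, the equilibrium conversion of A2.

X = 0.447

Take 1 mol A2 as basis and let X be its fractional conversion, so ξ = X.
At extent ξ: n_A2 = 1 − X; n_B2 = X; n_A1 = X; n_I = 2.6 (inert).
Total moles n_T = 3.6 + X.
Mole fractions y_i = n_i/n_T; K_p = p_B2 p_A1 / (p_A2) with p_i = y_i·P.
Substituting and setting equal to 0.6 bar gives a polynomial in X; the root in (0,1) is X = 0.447.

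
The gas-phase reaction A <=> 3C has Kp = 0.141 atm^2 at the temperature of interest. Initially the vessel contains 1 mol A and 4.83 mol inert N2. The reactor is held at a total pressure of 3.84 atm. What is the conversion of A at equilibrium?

Let X = conversion of A (basis 1 mol A); extent of reaction ξ = X.
Moles: n_A = 1 − X; n_C = 3X; n_I = 4.83 (inert).
Summing: n_T = 5.83 + 2X.
y_i = n_i/n_T, p_i = y_i·P. Kp = p_C^3 / (p_A).
Equating to 0.141 atm^2 and solving on 0 < X < 1: X = 0.221.

X = 0.221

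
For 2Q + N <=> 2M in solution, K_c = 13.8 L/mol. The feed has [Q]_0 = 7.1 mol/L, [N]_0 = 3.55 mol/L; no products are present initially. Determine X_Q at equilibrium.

Let X = conversion of Q; extent ξ = 7.1X/2 mol/L.
Concentrations: [Q] = 7.1 − 7.1X; [N] = 3.55 − 3.55X; [M] = 7.1X.
K_c = [M]^2 / ([Q]^2 [N]).
This equals 13.8 at X = 0.770 (the root in 0 < X < 1).

X = 0.770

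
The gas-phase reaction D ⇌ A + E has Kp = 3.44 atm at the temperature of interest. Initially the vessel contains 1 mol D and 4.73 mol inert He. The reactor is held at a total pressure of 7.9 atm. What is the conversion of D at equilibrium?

X = 0.784

Take 1 mol D as basis and let X be its fractional conversion, so ξ = X.
Species balance: n_D = 1 − X; n_A = X; n_E = X; n_I = 4.73 (inert).
n_T = Σnᵢ = 5.73 + X.
With p_i = (n_i/n_T)P, Kp = p_A p_E / (p_D).
This yields a degree-2 equation in X; solving on (0,1), X = 0.784.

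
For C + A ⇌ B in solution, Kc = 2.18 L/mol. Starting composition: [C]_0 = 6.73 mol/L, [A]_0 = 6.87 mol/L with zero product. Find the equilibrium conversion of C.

X = 0.780

Let X = conversion of C; extent ξ = 6.73·X mol/L.
Concentrations: [C] = 6.73 − 6.73X; [A] = 6.87 − 6.73X; [B] = 6.73X.
Kc = [B] / ([C] [A]).
Equating to 2.18 L/mol: the physical root is X = 0.780.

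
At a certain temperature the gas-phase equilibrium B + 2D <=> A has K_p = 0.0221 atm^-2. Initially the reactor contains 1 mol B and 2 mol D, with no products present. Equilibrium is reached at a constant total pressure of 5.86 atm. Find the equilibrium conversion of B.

Let X = conversion of B (basis 1 mol B); extent of reaction ξ = X.
At extent ξ: n_B = 1 − X; n_D = 2 − 2X; n_A = X.
Summing: n_T = 3 − 2X.
Mole fractions y_i = n_i/n_T; K_p = p_A / (p_B p_D^2) with p_i = y_i·P.
This yields a degree-3 equation in X; solving on (0,1), X = 0.220.

X = 0.220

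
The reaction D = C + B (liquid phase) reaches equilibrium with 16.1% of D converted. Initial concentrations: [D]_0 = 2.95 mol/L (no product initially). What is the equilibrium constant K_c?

K_c = 0.0911 mol/L

Let X = conversion of D.
Concentrations: [D] = 2.95 − 2.95X; [C] = 2.95X; [B] = 2.95X.
At X = 0.161: [D] = 2.48, [C] = 0.475, [B] = 0.475.
K_c = [C] [B] / ([D]) = 0.0911 mol/L.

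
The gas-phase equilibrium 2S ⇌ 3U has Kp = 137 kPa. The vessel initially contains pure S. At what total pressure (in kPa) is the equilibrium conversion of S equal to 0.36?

P = 421 kPa

Let X = conversion of S (basis 1 mol S); extent of reaction ξ = 0.5X.
Mole table: n_S = 1 − X; n_U = 1.5X.
n_T = Σnᵢ = 1 + 0.5X.
Kp = p_U^3 / (p_S^2) with p_i = (n_i/n_T)·P.
At X = 0.36: the mole-fraction product g(X) = Π y_i^ν_i = 0.3258. Since Kp = g(X)·P^{1}, P = (Kp/g)^(1/1) = (137/0.3258)^(1/1) = 421 kPa.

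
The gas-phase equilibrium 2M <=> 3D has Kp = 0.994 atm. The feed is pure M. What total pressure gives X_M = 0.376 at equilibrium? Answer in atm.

P = 2.56 atm

Basis: 1 mol M initially; let X = conversion of M. Extent ξ = 0.5X.
At extent ξ: n_M = 1 − X; n_D = 1.5X.
Summing: n_T = 1 + 0.5X.
Kp = p_D^3 / (p_M^2) with p_i = (n_i/n_T)·P.
At X = 0.376: the mole-fraction product g(X) = Π y_i^ν_i = 0.3878. Since Kp = g(X)·P^{1}, P = (Kp/g)^(1/1) = (0.994/0.3878)^(1/1) = 2.56 atm.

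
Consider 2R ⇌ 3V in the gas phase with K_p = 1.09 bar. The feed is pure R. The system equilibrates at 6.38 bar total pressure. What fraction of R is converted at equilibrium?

X = 0.304

Take 1 mol R as basis and let X be its fractional conversion, so ξ = 0.5X.
Species balance: n_R = 1 − X; n_V = 1.5X.
Summing: n_T = 1 + 0.5X.
With p_i = (n_i/n_T)P, K_p = p_V^3 / (p_R^2).
Equating to 1.09 bar and solving on 0 < X < 1: X = 0.304.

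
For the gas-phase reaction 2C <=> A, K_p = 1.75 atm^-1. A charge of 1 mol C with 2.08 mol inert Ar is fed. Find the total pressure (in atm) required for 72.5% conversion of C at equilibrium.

Let X = conversion of C (basis 1 mol C); extent of reaction ξ = 0.5X.
At extent ξ: n_C = 1 − X; n_A = 0.5X; n_I = 2.08 (inert).
Total moles n_T = 3.08 − 0.5X.
K_p = p_A / (p_C^2) with p_i = (n_i/n_T)·P.
At X = 0.725: the mole-fraction product g(X) = Π y_i^ν_i = 13.03. Since K_p = g(X)·P^{-1}, P = (g/K_p)^(1/1) = (13.03/1.75)^(1/1) = 7.44 atm.

P = 7.44 atm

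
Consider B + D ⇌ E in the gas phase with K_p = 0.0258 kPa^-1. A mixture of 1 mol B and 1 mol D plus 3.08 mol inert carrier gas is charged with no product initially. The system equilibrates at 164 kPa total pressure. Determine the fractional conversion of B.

Take 1 mol B as basis and let X be its fractional conversion, so ξ = X.
Species balance: n_B = 1 − X; n_D = 1 − X; n_E = X; n_I = 3.08 (inert).
Summing: n_T = 5.08 − X.
With p_i = (n_i/n_T)P, K_p = p_E / (p_B p_D).
Substituting and setting equal to 0.0258 kPa^-1 gives a polynomial in X; the root in (0,1) is X = 0.363.

X = 0.363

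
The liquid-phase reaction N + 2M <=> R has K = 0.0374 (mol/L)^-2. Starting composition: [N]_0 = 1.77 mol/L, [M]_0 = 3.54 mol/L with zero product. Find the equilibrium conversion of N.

X = 0.221

Let X = conversion of N; extent ξ = 1.77·X mol/L.
Concentrations: [N] = 1.77 − 1.77X; [M] = 3.54 − 3.54X; [R] = 1.77X.
K = [R] / ([N] [M]^2).
Setting equal to 0.0374 and solving for X on (0,1) gives X = 0.221.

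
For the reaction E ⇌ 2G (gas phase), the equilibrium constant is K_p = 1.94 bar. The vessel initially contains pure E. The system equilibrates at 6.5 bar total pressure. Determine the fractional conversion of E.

Basis: 1 mol E initially; let X = conversion of E. Extent ξ = X.
Moles: n_E = 1 − X; n_G = 2X.
Summing: n_T = 1 + X.
Mole fractions y_i = n_i/n_T; K_p = p_G^2 / (p_E) with p_i = y_i·P.
Substituting and setting equal to 1.94 bar gives a polynomial in X; the root in (0,1) is X = 0.264.

X = 0.264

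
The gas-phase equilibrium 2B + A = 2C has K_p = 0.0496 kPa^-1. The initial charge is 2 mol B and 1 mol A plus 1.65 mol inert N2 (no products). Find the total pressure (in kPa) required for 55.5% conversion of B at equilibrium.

P = 289 kPa

Basis: 2 mol B initially; let X = conversion of B. Extent ξ = X.
Mole table: n_B = 2 − 2X; n_A = 1 − X; n_C = 2X; n_I = 1.65 (inert).
Summing: n_T = 4.65 − X.
K_p = p_C^2 / (p_B^2 p_A) with p_i = (n_i/n_T)·P.
At X = 0.555: the mole-fraction product g(X) = Π y_i^ν_i = 14.31. Since K_p = g(X)·P^{-1}, P = (g/K_p)^(1/1) = (14.31/0.0496)^(1/1) = 289 kPa.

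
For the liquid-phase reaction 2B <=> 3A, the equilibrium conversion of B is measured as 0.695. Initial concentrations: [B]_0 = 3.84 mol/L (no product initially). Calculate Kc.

Let X = conversion of B.
Concentrations: [B] = 3.84 − 3.84X; [A] = 5.76X.
At X = 0.695: [B] = 1.17, [A] = 4.
Kc = [A]^3 / ([B]^2) = 46.8 mol/L.

Kc = 46.8 mol/L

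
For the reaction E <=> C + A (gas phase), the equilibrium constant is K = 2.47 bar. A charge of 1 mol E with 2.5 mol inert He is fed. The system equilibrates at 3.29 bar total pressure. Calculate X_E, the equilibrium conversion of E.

Basis: 1 mol E initially; let X = conversion of E. Extent ξ = X.
Mole table: n_E = 1 − X; n_C = X; n_A = X; n_I = 2.5 (inert).
Total moles n_T = 3.5 + X.
Mole fractions y_i = n_i/n_T; K = p_C p_A / (p_E) with p_i = y_i·P.
Equating to 2.47 bar and solving on 0 < X < 1: X = 0.801.

X = 0.801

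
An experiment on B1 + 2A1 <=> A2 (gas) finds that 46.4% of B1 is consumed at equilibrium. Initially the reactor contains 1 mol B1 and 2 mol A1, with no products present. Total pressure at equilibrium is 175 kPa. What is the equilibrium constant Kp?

Kp = 0.000106 kPa^-2

Basis: 1 mol B1 initially; let X = conversion of B1. Extent ξ = X.
Species balance: n_B1 = 1 − X; n_A1 = 2 − 2X; n_A2 = X.
n_T = Σnᵢ = 3 − 2X.
At X = 0.464: n_B1 = 0.536, n_A1 = 1.07, n_A2 = 0.464, n_T = 2.07.
p_i = (n_i/n_T)·P. Kp = p_A2 / (p_B1 p_A1^2) = 0.000106 kPa^-2.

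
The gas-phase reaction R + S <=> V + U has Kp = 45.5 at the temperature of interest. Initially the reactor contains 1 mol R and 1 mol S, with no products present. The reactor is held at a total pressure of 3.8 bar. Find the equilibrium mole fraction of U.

Let X = conversion of R (basis 1 mol R); extent of reaction ξ = X.
At extent ξ: n_R = 1 − X; n_S = 1 − X; n_V = X; n_U = X.
Total moles n_T = 2 (Δν = 0, constant).
Mole fractions y_i = n_i/n_T; Kp = p_V p_U / (p_R p_S) with p_i = y_i·P.
Setting this equal to 45.5 and taking the physical root (0 < X < 1) gives X = 0.871.
Then n_U = 0.871, n_T = 2, so y_U = 0.435.

y_U = 0.435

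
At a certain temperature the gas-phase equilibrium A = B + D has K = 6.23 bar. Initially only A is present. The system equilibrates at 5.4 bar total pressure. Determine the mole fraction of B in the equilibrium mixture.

y_B = 0.423

Let X = conversion of A (basis 1 mol A); extent of reaction ξ = X.
Moles: n_A = 1 − X; n_B = X; n_D = X.
Total moles n_T = 1 + X.
With p_i = (n_i/n_T)P, K = p_B p_D / (p_A).
Setting this equal to 6.23 bar and taking the physical root (0 < X < 1) gives X = 0.732.
Then n_B = 0.732, n_T = 1.73, so y_B = 0.423.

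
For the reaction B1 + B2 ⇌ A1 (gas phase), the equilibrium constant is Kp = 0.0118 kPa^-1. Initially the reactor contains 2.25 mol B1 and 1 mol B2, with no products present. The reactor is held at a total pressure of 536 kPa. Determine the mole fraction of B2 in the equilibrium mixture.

Let X = conversion of B2 (basis 1 mol B2); extent of reaction ξ = X.
Species balance: n_B1 = 2.25 − X; n_B2 = 1 − X; n_A1 = X.
n_T = Σnᵢ = 3.25 − X.
Mole fractions y_i = n_i/n_T; Kp = p_A1 / (p_B1 p_B2) with p_i = y_i·P.
This yields a degree-2 equation in X; solving on (0,1), X = 0.790.
Then n_B2 = 0.21, n_T = 2.46, so y_B2 = 0.085.

y_B2 = 0.085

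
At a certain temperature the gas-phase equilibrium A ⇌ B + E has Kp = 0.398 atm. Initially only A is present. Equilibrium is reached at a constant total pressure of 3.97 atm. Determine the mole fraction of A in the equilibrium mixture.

Take 1 mol A as basis and let X be its fractional conversion, so ξ = X.
At extent ξ: n_A = 1 − X; n_B = X; n_E = X.
Total moles n_T = 1 + X.
Mole fractions y_i = n_i/n_T; Kp = p_B p_E / (p_A) with p_i = y_i·P.
Equating to 0.398 atm and solving on 0 < X < 1: X = 0.302.
Then n_A = 0.698, n_T = 1.3, so y_A = 0.536.

y_A = 0.536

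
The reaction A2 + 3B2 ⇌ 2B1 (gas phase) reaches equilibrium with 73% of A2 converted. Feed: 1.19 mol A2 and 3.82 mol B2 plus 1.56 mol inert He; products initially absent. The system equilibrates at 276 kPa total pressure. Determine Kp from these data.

Kp = 0.00161 kPa^-2

Basis: 1.19 mol A2 initially; let X = conversion of A2. Extent ξ = 1.19X.
At extent ξ: n_A2 = 1.19 − 1.19X; n_B2 = 3.82 − 3.57X; n_B1 = 2.38X; n_I = 1.56 (inert).
n_T = Σnᵢ = 6.57 − 2.38X.
At X = 0.73: n_A2 = 0.321, n_B2 = 1.21, n_B1 = 1.74, n_T = 4.83.
p_i = (n_i/n_T)·P. Kp = p_B1^2 / (p_A2 p_B2^3) = 0.00161 kPa^-2.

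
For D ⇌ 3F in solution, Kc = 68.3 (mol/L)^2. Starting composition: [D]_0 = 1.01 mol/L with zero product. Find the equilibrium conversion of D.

Let X = conversion of D; extent ξ = 1.01·X mol/L.
Concentrations: [D] = 1.01 − 1.01X; [F] = 3.03X.
Kc = [F]^3 / ([D]).
This equals 68.3 at X = 0.796 (the root in 0 < X < 1).

X = 0.796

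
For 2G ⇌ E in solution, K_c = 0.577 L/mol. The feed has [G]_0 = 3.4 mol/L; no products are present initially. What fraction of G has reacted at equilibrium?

Let X = conversion of G; extent ξ = 3.4X/2 mol/L.
Concentrations: [G] = 3.4 − 3.4X; [E] = 1.7X.
K_c = [E] / ([G]^2).
Setting equal to 0.577 and solving for X on (0,1) gives X = 0.607.

X = 0.607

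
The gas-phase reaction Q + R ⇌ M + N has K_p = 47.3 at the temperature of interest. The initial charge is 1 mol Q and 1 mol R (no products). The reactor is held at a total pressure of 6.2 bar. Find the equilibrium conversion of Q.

X = 0.873

Take 1 mol Q as basis and let X be its fractional conversion, so ξ = X.
Species balance: n_Q = 1 − X; n_R = 1 − X; n_M = X; n_N = X.
Since Δν = 0, n_T = 2 throughout.
With p_i = (n_i/n_T)P, K_p = p_M p_N / (p_Q p_R).
This yields a degree-2 equation in X; solving on (0,1), X = 0.873.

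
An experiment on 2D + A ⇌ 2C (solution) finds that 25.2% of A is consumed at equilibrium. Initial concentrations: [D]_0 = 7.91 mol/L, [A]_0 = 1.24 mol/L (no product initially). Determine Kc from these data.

Let X = conversion of A.
Concentrations: [D] = 7.91 − 2.48X; [A] = 1.24 − 1.24X; [C] = 2.48X.
At X = 0.252: [D] = 7.29, [A] = 0.928, [C] = 0.625.
Kc = [C]^2 / ([D]^2 [A]) = 0.00793 L/mol.

Kc = 0.00793 L/mol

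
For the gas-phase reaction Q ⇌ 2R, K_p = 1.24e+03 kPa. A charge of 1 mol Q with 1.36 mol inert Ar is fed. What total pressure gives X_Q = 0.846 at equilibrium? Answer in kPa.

Basis: 1 mol Q initially; let X = conversion of Q. Extent ξ = X.
Species balance: n_Q = 1 − X; n_R = 2X; n_I = 1.36 (inert).
Total moles n_T = 2.36 + X.
K_p = p_R^2 / (p_Q) with p_i = (n_i/n_T)·P.
At X = 0.846: the mole-fraction product g(X) = Π y_i^ν_i = 5.799. Since K_p = g(X)·P^{1}, P = (K_p/g)^(1/1) = (1.24e+03/5.799)^(1/1) = 214 kPa.

P = 214 kPa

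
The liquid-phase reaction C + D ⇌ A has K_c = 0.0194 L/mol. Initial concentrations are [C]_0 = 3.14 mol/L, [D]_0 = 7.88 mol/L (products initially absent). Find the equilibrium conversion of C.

Let X = conversion of C; extent ξ = 3.14·X mol/L.
Concentrations: [C] = 3.14 − 3.14X; [D] = 7.88 − 3.14X; [A] = 3.14X.
K_c = [A] / ([C] [D]).
This equals 0.0194 at X = 0.127 (the root in 0 < X < 1).

X = 0.127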